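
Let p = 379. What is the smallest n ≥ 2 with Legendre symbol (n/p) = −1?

(2/379) = −1, so 2 is the smallest positive non-residue mod 379.

2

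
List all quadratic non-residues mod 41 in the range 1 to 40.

Square k = 1,…,20 (k and 41−k give the same square):
1²=1, 2²=4, 3²=9, 4²=16, 5²=25, 6²=36, 7²≡8, 8²≡23, 9²≡40, 10²≡18, 11²≡39, 12²≡21, 13²≡5, 14²≡32, 15²≡20, 16²≡10, 17²≡2, 18²≡37, 19²≡33, 20²≡31 (mod 41).
The residues are {1, 2, 4, 5, 8, 9, 10, 16, 18, 20, 21, 23, 25, 31, 32, 33, 36, 37, 39, 40}; the non-residues are the remaining 20 nonzero classes.

3 6 7 11 12 13 14 15 17 19 22 24 26 27 28 29 30 34 35 38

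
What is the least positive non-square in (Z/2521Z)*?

11

(2/2521) = +1, so 2 is a residue.
(3/2521) = +1, so 3 is a residue.
(4/2521) = +1, so 4 is a residue.
(5/2521) = +1, so 5 is a residue.
(6/2521) = +1, so 6 is a residue.
(7/2521) = +1, so 7 is a residue.
(8/2521) = +1, so 8 is a residue.
(9/2521) = +1, so 9 is a residue.
(10/2521) = +1, so 10 is a residue.
(11/2521) = −1, so 11 is the smallest positive non-residue mod 2521.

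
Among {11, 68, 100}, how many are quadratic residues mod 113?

2

(11/113) = +1 → QR.
(68/113) = -1 → non-residue.
(100/113) = +1 → QR.
Total quadratic residues among the 3: 2.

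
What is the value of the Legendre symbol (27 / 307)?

Euler's criterion: (27/307) ≡ 27^153 (mod 307).
27^2 ≡ 115 (mod 307)
27^4 ≡ 24 (mod 307)
27^8 ≡ 269 (mod 307)
27^16 ≡ 216 (mod 307)
27^32 ≡ 299 (mod 307)
27^64 ≡ 64 (mod 307)
27^128 ≡ 105 (mod 307)
27^153 = 27^(128+16+8+1) ≡ 306 (mod 307).
Result is 306 ≡ −1, so (27/307) = −1.

-1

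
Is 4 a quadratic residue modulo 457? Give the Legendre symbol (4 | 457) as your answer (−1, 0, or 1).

1

Euler's criterion: (4/457) ≡ 4^228 (mod 457).
4^2 ≡ 16 (mod 457)
4^4 ≡ 256 (mod 457)
4^8 ≡ 185 (mod 457)
4^16 ≡ 407 (mod 457)
4^32 ≡ 215 (mod 457)
4^64 ≡ 68 (mod 457)
4^128 ≡ 54 (mod 457)
4^228 = 4^(128+64+32+4) ≡ 1 (mod 457).
Result is 1, so (4/457) = 1.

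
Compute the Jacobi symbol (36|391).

Pull out 2^2: since 391 ≡ 7 (mod 8), (2/391) = +1, so (2/391)^2 = +1.
Reciprocity: 9 ≡ 1 and 391 ≡ 3 (mod 4), so (9/391) = +(391/9).
Reduce top mod 9: now compute (4/9).
Pull out 2^2: since 9 ≡ 1 (mod 8), (2/9) = +1, so (2/9)^2 = +1.
Reached (1/9) = 1. Collecting the sign flips along the way, the symbol is +1.

1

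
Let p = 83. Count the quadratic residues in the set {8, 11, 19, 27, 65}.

(8/83) = -1 → non-residue.
(11/83) = +1 → QR.
(19/83) = -1 → non-residue.
(27/83) = +1 → QR.
(65/83) = +1 → QR.
Total quadratic residues among the 5: 3.

3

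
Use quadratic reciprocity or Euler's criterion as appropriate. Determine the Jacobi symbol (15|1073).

Reciprocity: 15 ≡ 3 and 1073 ≡ 1 (mod 4), so (15/1073) = +(1073/15).
Reduce top mod 15: now compute (8/15).
Pull out 2^3: since 15 ≡ 7 (mod 8), (2/15) = +1, so (2/15)^3 = +1.
Reached (1/15) = 1. Collecting the sign flips along the way, the symbol is +1.

1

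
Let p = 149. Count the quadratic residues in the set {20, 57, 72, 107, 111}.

2

(20/149) = +1 → QR.
(57/149) = -1 → non-residue.
(72/149) = -1 → non-residue.
(107/149) = +1 → QR.
(111/149) = -1 → non-residue.
Total quadratic residues among the 5: 2.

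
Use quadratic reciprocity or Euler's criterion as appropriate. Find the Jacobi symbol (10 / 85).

0

Pull out 2: since 85 ≡ 5 (mod 8), (2/85) = -1.
Reciprocity: 5 ≡ 1 and 85 ≡ 1 (mod 4), so (5/85) = +(85/5).
Reduce top mod 5: now compute (0/5).
Top reduces to 0: gcd > 1, so the symbol is 0.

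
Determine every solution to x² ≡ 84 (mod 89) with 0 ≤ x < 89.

23, 66

89 ≡ 1 (mod 4), so we find a root by search.
Trying successive values, 23² = 529 ≡ 84 (mod 89). The other root is 89 − 23 = 66.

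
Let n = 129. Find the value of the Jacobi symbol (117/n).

0

Reciprocity: 117 ≡ 1 and 129 ≡ 1 (mod 4), so (117/129) = +(129/117).
Reduce top mod 117: now compute (12/117).
Pull out 2^2: since 117 ≡ 5 (mod 8), (2/117) = -1, so (2/117)^2 = +1.
Reciprocity: 3 ≡ 3 and 117 ≡ 1 (mod 4), so (3/117) = +(117/3).
Reduce top mod 3: now compute (0/3).
Top reduces to 0: gcd > 1, so the symbol is 0.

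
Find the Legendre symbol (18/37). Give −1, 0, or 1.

-1

Euler's criterion: (18/37) ≡ 18^18 (mod 37).
18^2 ≡ 28 (mod 37)
18^4 ≡ 7 (mod 37)
18^8 ≡ 12 (mod 37)
18^16 ≡ 33 (mod 37)
18^18 = 18^(16+2) ≡ 36 (mod 37).
Result is 36 ≡ −1, so (18/37) = −1.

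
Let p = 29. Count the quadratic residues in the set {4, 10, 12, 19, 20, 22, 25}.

4

(4/29) = +1 → QR.
(10/29) = -1 → non-residue.
(12/29) = -1 → non-residue.
(19/29) = -1 → non-residue.
(20/29) = +1 → QR.
(22/29) = +1 → QR.
(25/29) = +1 → QR.
Total quadratic residues among the 7: 4.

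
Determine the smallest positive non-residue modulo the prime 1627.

(2/1627) = −1, so 2 is the smallest positive non-residue mod 1627.

2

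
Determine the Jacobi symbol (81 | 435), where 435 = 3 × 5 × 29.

0

Reciprocity: 81 ≡ 1 and 435 ≡ 3 (mod 4), so (81/435) = +(435/81).
Reduce top mod 81: now compute (30/81).
Pull out 2: since 81 ≡ 1 (mod 8), (2/81) = +1.
Reciprocity: 15 ≡ 3 and 81 ≡ 1 (mod 4), so (15/81) = +(81/15).
Reduce top mod 15: now compute (6/15).
Pull out 2: since 15 ≡ 7 (mod 8), (2/15) = +1.
Reciprocity: 3 ≡ 3 and 15 ≡ 3 (mod 4), so (3/15) = −(15/3).
Reduce top mod 3: now compute (0/3).
Top reduces to 0: gcd > 1, so the symbol is 0.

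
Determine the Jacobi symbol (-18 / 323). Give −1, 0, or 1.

First reduce: -18 ≡ 305 (mod 323).
Reciprocity: 305 ≡ 1 and 323 ≡ 3 (mod 4), so (305/323) = +(323/305).
Reduce top mod 305: now compute (18/305).
Pull out 2: since 305 ≡ 1 (mod 8), (2/305) = +1.
Reciprocity: 9 ≡ 1 and 305 ≡ 1 (mod 4), so (9/305) = +(305/9).
Reduce top mod 9: now compute (8/9).
Pull out 2^3: since 9 ≡ 1 (mod 8), (2/9) = +1, so (2/9)^3 = +1.
Reached (1/9) = 1. Collecting the sign flips along the way, the symbol is +1.

1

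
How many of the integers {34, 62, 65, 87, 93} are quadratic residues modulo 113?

2

(34/113) = -1 → non-residue.
(62/113) = +1 → QR.
(65/113) = -1 → non-residue.
(87/113) = +1 → QR.
(93/113) = -1 → non-residue.
Total quadratic residues among the 5: 2.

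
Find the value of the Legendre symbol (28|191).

Pull out 2^2: since 191 ≡ 7 (mod 8), (2/191) = +1, so (2/191)^2 = +1.
Reciprocity: 7 ≡ 3 and 191 ≡ 3 (mod 4), so (7/191) = −(191/7).
Reduce top mod 7: now compute (2/7).
Pull out 2: since 7 ≡ 7 (mod 8), (2/7) = +1.
Reached (1/7) = 1. Collecting the sign flips along the way, the symbol is -1.

-1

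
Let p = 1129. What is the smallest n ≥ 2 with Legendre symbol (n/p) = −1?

(2/1129) = +1, so 2 is a residue.
(3/1129) = +1, so 3 is a residue.
(4/1129) = +1, so 4 is a residue.
(5/1129) = +1, so 5 is a residue.
(6/1129) = +1, so 6 is a residue.
(7/1129) = +1, so 7 is a residue.
(8/1129) = +1, so 8 is a residue.
(9/1129) = +1, so 9 is a residue.
(10/1129) = +1, so 10 is a residue.
(11/1129) = −1, so 11 is the smallest positive non-residue mod 1129.

11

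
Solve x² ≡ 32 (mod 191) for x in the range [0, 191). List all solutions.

37, 154

Since 191 ≡ 3 (mod 4), a square root of 32 is 32^((191+1)/4) = 32^48 mod 191.
Repeated squaring: 32^2≡69, 32^4≡177, 32^8≡5, 32^16≡25, 32^32≡52 (mod 191).
32^48 = 32^(32+16) ≡ 154 (mod 191).
Check: 154² = 23716 ≡ 32 (mod 191). The two roots are 37 and 154.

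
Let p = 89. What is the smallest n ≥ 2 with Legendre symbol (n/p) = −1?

(2/89) = +1, so 2 is a residue.
(3/89) = −1, so 3 is the smallest positive non-residue mod 89.

3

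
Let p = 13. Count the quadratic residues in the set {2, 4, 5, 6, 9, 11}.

2

(2/13) = -1 → non-residue.
(4/13) = +1 → QR.
(5/13) = -1 → non-residue.
(6/13) = -1 → non-residue.
(9/13) = +1 → QR.
(11/13) = -1 → non-residue.
Total quadratic residues among the 6: 2.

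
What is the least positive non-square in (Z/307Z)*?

(2/307) = −1, so 2 is the smallest positive non-residue mod 307.

2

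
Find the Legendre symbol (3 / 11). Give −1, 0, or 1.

Euler's criterion: (3/11) ≡ 3^5 (mod 11).
3^2 ≡ 9 (mod 11)
3^4 ≡ 4 (mod 11)
3^5 = 3^(4+1) ≡ 1 (mod 11).
Result is 1, so (3/11) = 1.

1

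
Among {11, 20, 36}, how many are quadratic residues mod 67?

(11/67) = -1 → non-residue.
(20/67) = -1 → non-residue.
(36/67) = +1 → QR.
Total quadratic residues among the 3: 1.

1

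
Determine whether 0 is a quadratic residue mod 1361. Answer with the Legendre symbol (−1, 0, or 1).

0

Top reduces to 0: gcd > 1, so the symbol is 0.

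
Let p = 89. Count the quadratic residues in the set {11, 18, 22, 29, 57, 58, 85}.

(11/89) = +1 → QR.
(18/89) = +1 → QR.
(22/89) = +1 → QR.
(29/89) = -1 → non-residue.
(57/89) = +1 → QR.
(58/89) = -1 → non-residue.
(85/89) = +1 → QR.
Total quadratic residues among the 7: 5.

5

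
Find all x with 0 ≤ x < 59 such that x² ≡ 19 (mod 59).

14, 45

Since 59 ≡ 3 (mod 4), a square root of 19 is 19^((59+1)/4) = 19^15 mod 59.
Repeated squaring: 19^2≡7, 19^4≡49, 19^8≡41 (mod 59).
19^15 = 19^(8+4+2+1) ≡ 45 (mod 59).
Check: 45² = 2025 ≡ 19 (mod 59). The two roots are 14 and 45.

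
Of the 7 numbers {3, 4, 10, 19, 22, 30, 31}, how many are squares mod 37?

(3/37) = +1 → QR.
(4/37) = +1 → QR.
(10/37) = +1 → QR.
(19/37) = -1 → non-residue.
(22/37) = -1 → non-residue.
(30/37) = +1 → QR.
(31/37) = -1 → non-residue.
Total quadratic residues among the 7: 4.

4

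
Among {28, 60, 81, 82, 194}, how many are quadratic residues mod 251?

4

(28/251) = +1 → QR.
(60/251) = +1 → QR.
(81/251) = +1 → QR.
(82/251) = -1 → non-residue.
(194/251) = +1 → QR.
Total quadratic residues among the 5: 4.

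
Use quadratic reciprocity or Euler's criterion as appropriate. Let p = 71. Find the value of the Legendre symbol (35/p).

Euler's criterion: (35/71) ≡ 35^35 (mod 71).
35^2 ≡ 18 (mod 71)
35^4 ≡ 40 (mod 71)
35^8 ≡ 38 (mod 71)
35^16 ≡ 24 (mod 71)
35^32 ≡ 8 (mod 71)
35^35 = 35^(32+2+1) ≡ 70 (mod 71).
Result is 70 ≡ −1, so (35/71) = −1.

-1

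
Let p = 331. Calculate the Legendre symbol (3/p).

-1

Reciprocity: 3 ≡ 3 and 331 ≡ 3 (mod 4), so (3/331) = −(331/3).
Reduce top mod 3: now compute (1/3).
Reached (1/3) = 1. Collecting the sign flips along the way, the symbol is -1.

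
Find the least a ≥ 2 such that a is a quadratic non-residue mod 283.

(2/283) = −1, so 2 is the smallest positive non-residue mod 283.

2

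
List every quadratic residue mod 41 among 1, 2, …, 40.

1 2 4 5 8 9 10 16 18 20 21 23 25 31 32 33 36 37 39 40

Square k = 1,…,20 (k and 41−k give the same square):
1²=1, 2²=4, 3²=9, 4²=16, 5²=25, 6²=36, 7²≡8, 8²≡23, 9²≡40, 10²≡18, 11²≡39, 12²≡21, 13²≡5, 14²≡32, 15²≡20, 16²≡10, 17²≡2, 18²≡37, 19²≡33, 20²≡31 (mod 41).
So the quadratic residues mod 41 are {1, 2, 4, 5, 8, 9, 10, 16, 18, 20, 21, 23, 25, 31, 32, 33, 36, 37, 39, 40}.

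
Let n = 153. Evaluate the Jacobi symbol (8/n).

1

Pull out 2^3: since 153 ≡ 1 (mod 8), (2/153) = +1, so (2/153)^3 = +1.
Reached (1/153) = 1. Collecting the sign flips along the way, the symbol is +1.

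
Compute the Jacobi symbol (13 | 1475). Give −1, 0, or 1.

Reciprocity: 13 ≡ 1 and 1475 ≡ 3 (mod 4), so (13/1475) = +(1475/13).
Reduce top mod 13: now compute (6/13).
Pull out 2: since 13 ≡ 5 (mod 8), (2/13) = -1.
Reciprocity: 3 ≡ 3 and 13 ≡ 1 (mod 4), so (3/13) = +(13/3).
Reduce top mod 3: now compute (1/3).
Reached (1/3) = 1. Collecting the sign flips along the way, the symbol is -1.

-1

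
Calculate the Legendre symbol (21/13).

Euler's criterion: (21/13) ≡ 8^6 (mod 13).
8^2 ≡ 12 (mod 13)
8^4 ≡ 1 (mod 13)
8^6 = 8^(4+2) ≡ 12 (mod 13).
Result is 12 ≡ −1, so (21/13) = −1.

-1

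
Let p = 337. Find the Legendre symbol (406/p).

-1

First reduce: 406 ≡ 69 (mod 337).
Reciprocity: 69 ≡ 1 and 337 ≡ 1 (mod 4), so (69/337) = +(337/69).
Reduce top mod 69: now compute (61/69).
Reciprocity: 61 ≡ 1 and 69 ≡ 1 (mod 4), so (61/69) = +(69/61).
Reduce top mod 61: now compute (8/61).
Pull out 2^3: since 61 ≡ 5 (mod 8), (2/61) = -1, so (2/61)^3 = -1.
Reached (1/61) = 1. Collecting the sign flips along the way, the symbol is -1.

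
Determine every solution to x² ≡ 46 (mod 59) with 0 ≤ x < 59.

20, 39

Since 59 ≡ 3 (mod 4), a square root of 46 is 46^((59+1)/4) = 46^15 mod 59.
Repeated squaring: 46^2≡51, 46^4≡5, 46^8≡25 (mod 59).
46^15 = 46^(8+4+2+1) ≡ 20 (mod 59).
Check: 20² = 400 ≡ 46 (mod 59). The two roots are 20 and 39.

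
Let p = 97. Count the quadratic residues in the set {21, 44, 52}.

(21/97) = -1 → non-residue.
(44/97) = +1 → QR.
(52/97) = -1 → non-residue.
Total quadratic residues among the 3: 1.

1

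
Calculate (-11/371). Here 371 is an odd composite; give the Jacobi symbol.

First reduce: -11 ≡ 360 (mod 371).
Pull out 2^3: since 371 ≡ 3 (mod 8), (2/371) = -1, so (2/371)^3 = -1.
Reciprocity: 45 ≡ 1 and 371 ≡ 3 (mod 4), so (45/371) = +(371/45).
Reduce top mod 45: now compute (11/45).
Reciprocity: 11 ≡ 3 and 45 ≡ 1 (mod 4), so (11/45) = +(45/11).
Reduce top mod 11: now compute (1/11).
Reached (1/11) = 1. Collecting the sign flips along the way, the symbol is -1.

-1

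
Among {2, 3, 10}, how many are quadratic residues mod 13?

(2/13) = -1 → non-residue.
(3/13) = +1 → QR.
(10/13) = +1 → QR.
Total quadratic residues among the 3: 2.

2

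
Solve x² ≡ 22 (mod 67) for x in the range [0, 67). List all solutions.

Since 67 ≡ 3 (mod 4), a square root of 22 is 22^((67+1)/4) = 22^17 mod 67.
Repeated squaring: 22^2≡15, 22^4≡24, 22^8≡40, 22^16≡59 (mod 67).
22^17 = 22^(16+1) ≡ 25 (mod 67).
Check: 25² = 625 ≡ 22 (mod 67). The two roots are 25 and 42.

25, 42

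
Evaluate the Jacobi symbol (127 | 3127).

Reciprocity: 127 ≡ 3 and 3127 ≡ 3 (mod 4), so (127/3127) = −(3127/127).
Reduce top mod 127: now compute (79/127).
Reciprocity: 79 ≡ 3 and 127 ≡ 3 (mod 4), so (79/127) = −(127/79).
Reduce top mod 79: now compute (48/79).
Pull out 2^4: since 79 ≡ 7 (mod 8), (2/79) = +1, so (2/79)^4 = +1.
Reciprocity: 3 ≡ 3 and 79 ≡ 3 (mod 4), so (3/79) = −(79/3).
Reduce top mod 3: now compute (1/3).
Reached (1/3) = 1. Collecting the sign flips along the way, the symbol is -1.

-1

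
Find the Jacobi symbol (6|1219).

1

Pull out 2: since 1219 ≡ 3 (mod 8), (2/1219) = -1.
Reciprocity: 3 ≡ 3 and 1219 ≡ 3 (mod 4), so (3/1219) = −(1219/3).
Reduce top mod 3: now compute (1/3).
Reached (1/3) = 1. Collecting the sign flips along the way, the symbol is +1.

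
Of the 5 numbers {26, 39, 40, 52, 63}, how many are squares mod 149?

3

(26/149) = +1 → QR.
(39/149) = +1 → QR.
(40/149) = -1 → non-residue.
(52/149) = -1 → non-residue.
(63/149) = +1 → QR.
Total quadratic residues among the 5: 3.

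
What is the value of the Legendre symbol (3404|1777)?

First reduce: 3404 ≡ 1627 (mod 1777).
Reciprocity: 1627 ≡ 3 and 1777 ≡ 1 (mod 4), so (1627/1777) = +(1777/1627).
Reduce top mod 1627: now compute (150/1627).
Pull out 2: since 1627 ≡ 3 (mod 8), (2/1627) = -1.
Reciprocity: 75 ≡ 3 and 1627 ≡ 3 (mod 4), so (75/1627) = −(1627/75).
Reduce top mod 75: now compute (52/75).
Pull out 2^2: since 75 ≡ 3 (mod 8), (2/75) = -1, so (2/75)^2 = +1.
Reciprocity: 13 ≡ 1 and 75 ≡ 3 (mod 4), so (13/75) = +(75/13).
Reduce top mod 13: now compute (10/13).
Pull out 2: since 13 ≡ 5 (mod 8), (2/13) = -1.
Reciprocity: 5 ≡ 1 and 13 ≡ 1 (mod 4), so (5/13) = +(13/5).
Reduce top mod 5: now compute (3/5).
Reciprocity: 3 ≡ 3 and 5 ≡ 1 (mod 4), so (3/5) = +(5/3).
Reduce top mod 3: now compute (2/3).
Pull out 2: since 3 ≡ 3 (mod 8), (2/3) = -1.
Reached (1/3) = 1. Collecting the sign flips along the way, the symbol is +1.

1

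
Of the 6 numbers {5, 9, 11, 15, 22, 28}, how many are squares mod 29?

(5/29) = +1 → QR.
(9/29) = +1 → QR.
(11/29) = -1 → non-residue.
(15/29) = -1 → non-residue.
(22/29) = +1 → QR.
(28/29) = +1 → QR.
Total quadratic residues among the 6: 4.

4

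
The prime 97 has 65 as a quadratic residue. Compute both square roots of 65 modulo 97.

97 ≡ 1 (mod 4), so we find a root by search.
Trying successive values, 29² = 841 ≡ 65 (mod 97). The other root is 97 − 29 = 68.

29, 68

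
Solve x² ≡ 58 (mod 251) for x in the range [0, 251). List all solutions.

Since 251 ≡ 3 (mod 4), a square root of 58 is 58^((251+1)/4) = 58^63 mod 251.
Repeated squaring: 58^2≡101, 58^4≡161, 58^8≡68, 58^16≡106, 58^32≡192 (mod 251).
58^63 = 58^(32+16+8+4+2+1) ≡ 73 (mod 251).
Check: 73² = 5329 ≡ 58 (mod 251). The two roots are 73 and 178.

73, 178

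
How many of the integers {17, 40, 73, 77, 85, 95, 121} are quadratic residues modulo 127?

(17/127) = +1 → QR.
(40/127) = -1 → non-residue.
(73/127) = +1 → QR.
(77/127) = -1 → non-residue.
(85/127) = -1 → non-residue.
(95/127) = -1 → non-residue.
(121/127) = +1 → QR.
Total quadratic residues among the 7: 3.

3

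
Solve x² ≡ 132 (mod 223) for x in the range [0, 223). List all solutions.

32, 191

Since 223 ≡ 3 (mod 4), a square root of 132 is 132^((223+1)/4) = 132^56 mod 223.
Repeated squaring: 132^2≡30, 132^4≡8, 132^8≡64, 132^16≡82, 132^32≡34 (mod 223).
132^56 = 132^(32+16+8) ≡ 32 (mod 223).
Check: 32² = 1024 ≡ 132 (mod 223). The two roots are 32 and 191.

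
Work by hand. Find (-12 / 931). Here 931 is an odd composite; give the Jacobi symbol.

First reduce: -12 ≡ 919 (mod 931).
Reciprocity: 919 ≡ 3 and 931 ≡ 3 (mod 4), so (919/931) = −(931/919).
Reduce top mod 919: now compute (12/919).
Pull out 2^2: since 919 ≡ 7 (mod 8), (2/919) = +1, so (2/919)^2 = +1.
Reciprocity: 3 ≡ 3 and 919 ≡ 3 (mod 4), so (3/919) = −(919/3).
Reduce top mod 3: now compute (1/3).
Reached (1/3) = 1. Collecting the sign flips along the way, the symbol is +1.

1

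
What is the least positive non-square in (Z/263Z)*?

5

(2/263) = +1, so 2 is a residue.
(3/263) = +1, so 3 is a residue.
(4/263) = +1, so 4 is a residue.
(5/263) = −1, so 5 is the smallest positive non-residue mod 263.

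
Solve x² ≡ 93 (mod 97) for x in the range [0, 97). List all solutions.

44, 53

97 ≡ 1 (mod 4), so we find a root by search.
Trying successive values, 44² = 1936 ≡ 93 (mod 97). The other root is 97 − 44 = 53.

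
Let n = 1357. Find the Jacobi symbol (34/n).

Pull out 2: since 1357 ≡ 5 (mod 8), (2/1357) = -1.
Reciprocity: 17 ≡ 1 and 1357 ≡ 1 (mod 4), so (17/1357) = +(1357/17).
Reduce top mod 17: now compute (14/17).
Pull out 2: since 17 ≡ 1 (mod 8), (2/17) = +1.
Reciprocity: 7 ≡ 3 and 17 ≡ 1 (mod 4), so (7/17) = +(17/7).
Reduce top mod 7: now compute (3/7).
Reciprocity: 3 ≡ 3 and 7 ≡ 3 (mod 4), so (3/7) = −(7/3).
Reduce top mod 3: now compute (1/3).
Reached (1/3) = 1. Collecting the sign flips along the way, the symbol is +1.

1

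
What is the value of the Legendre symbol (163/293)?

-1

Reciprocity: 163 ≡ 3 and 293 ≡ 1 (mod 4), so (163/293) = +(293/163).
Reduce top mod 163: now compute (130/163).
Pull out 2: since 163 ≡ 3 (mod 8), (2/163) = -1.
Reciprocity: 65 ≡ 1 and 163 ≡ 3 (mod 4), so (65/163) = +(163/65).
Reduce top mod 65: now compute (33/65).
Reciprocity: 33 ≡ 1 and 65 ≡ 1 (mod 4), so (33/65) = +(65/33).
Reduce top mod 33: now compute (32/33).
Pull out 2^5: since 33 ≡ 1 (mod 8), (2/33) = +1, so (2/33)^5 = +1.
Reached (1/33) = 1. Collecting the sign flips along the way, the symbol is -1.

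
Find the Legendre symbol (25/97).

Reciprocity: 25 ≡ 1 and 97 ≡ 1 (mod 4), so (25/97) = +(97/25).
Reduce top mod 25: now compute (22/25).
Pull out 2: since 25 ≡ 1 (mod 8), (2/25) = +1.
Reciprocity: 11 ≡ 3 and 25 ≡ 1 (mod 4), so (11/25) = +(25/11).
Reduce top mod 11: now compute (3/11).
Reciprocity: 3 ≡ 3 and 11 ≡ 3 (mod 4), so (3/11) = −(11/3).
Reduce top mod 3: now compute (2/3).
Pull out 2: since 3 ≡ 3 (mod 8), (2/3) = -1.
Reached (1/3) = 1. Collecting the sign flips along the way, the symbol is +1.

1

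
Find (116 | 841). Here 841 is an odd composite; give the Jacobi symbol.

Pull out 2^2: since 841 ≡ 1 (mod 8), (2/841) = +1, so (2/841)^2 = +1.
Reciprocity: 29 ≡ 1 and 841 ≡ 1 (mod 4), so (29/841) = +(841/29).
Reduce top mod 29: now compute (0/29).
Top reduces to 0: gcd > 1, so the symbol is 0.

0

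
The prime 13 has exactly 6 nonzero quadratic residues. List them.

1, 3, 4, 9, 10, 12

Square k = 1,…,6 (k and 13−k give the same square):
1²=1, 2²=4, 3²=9, 4²≡3, 5²≡12, 6²≡10 (mod 13).
So the quadratic residues mod 13 are {1, 3, 4, 9, 10, 12}.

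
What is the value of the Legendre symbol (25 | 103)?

1

Reciprocity: 25 ≡ 1 and 103 ≡ 3 (mod 4), so (25/103) = +(103/25).
Reduce top mod 25: now compute (3/25).
Reciprocity: 3 ≡ 3 and 25 ≡ 1 (mod 4), so (3/25) = +(25/3).
Reduce top mod 3: now compute (1/3).
Reached (1/3) = 1. Collecting the sign flips along the way, the symbol is +1.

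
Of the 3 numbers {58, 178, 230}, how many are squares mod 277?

(58/277) = -1 → non-residue.
(178/277) = -1 → non-residue.
(230/277) = +1 → QR.
Total quadratic residues among the 3: 1.

1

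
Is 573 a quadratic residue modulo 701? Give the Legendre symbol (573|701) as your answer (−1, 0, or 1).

Euler's criterion: (573/701) ≡ 573^350 (mod 701).
573^2 ≡ 261 (mod 701)
573^4 ≡ 124 (mod 701)
573^8 ≡ 655 (mod 701)
573^16 ≡ 13 (mod 701)
573^32 ≡ 169 (mod 701)
573^64 ≡ 521 (mod 701)
573^128 ≡ 154 (mod 701)
573^256 ≡ 583 (mod 701)
573^350 = 573^(256+64+16+8+4+2) ≡ 700 (mod 701).
Result is 700 ≡ −1, so (573/701) = −1.

-1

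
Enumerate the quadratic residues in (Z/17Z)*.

Square k = 1,…,8 (k and 17−k give the same square):
1²=1, 2²=4, 3²=9, 4²=16, 5²≡8, 6²≡2, 7²≡15, 8²≡13 (mod 17).
So the quadratic residues mod 17 are {1, 2, 4, 8, 9, 13, 15, 16}.

1,2,4,8,9,13,15,16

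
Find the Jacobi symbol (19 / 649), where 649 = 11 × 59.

-1

Reciprocity: 19 ≡ 3 and 649 ≡ 1 (mod 4), so (19/649) = +(649/19).
Reduce top mod 19: now compute (3/19).
Reciprocity: 3 ≡ 3 and 19 ≡ 3 (mod 4), so (3/19) = −(19/3).
Reduce top mod 3: now compute (1/3).
Reached (1/3) = 1. Collecting the sign flips along the way, the symbol is -1.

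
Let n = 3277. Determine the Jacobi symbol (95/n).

-1

Reciprocity: 95 ≡ 3 and 3277 ≡ 1 (mod 4), so (95/3277) = +(3277/95).
Reduce top mod 95: now compute (47/95).
Reciprocity: 47 ≡ 3 and 95 ≡ 3 (mod 4), so (47/95) = −(95/47).
Reduce top mod 47: now compute (1/47).
Reached (1/47) = 1. Collecting the sign flips along the way, the symbol is -1.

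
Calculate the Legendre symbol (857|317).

1

First reduce: 857 ≡ 223 (mod 317).
Reciprocity: 223 ≡ 3 and 317 ≡ 1 (mod 4), so (223/317) = +(317/223).
Reduce top mod 223: now compute (94/223).
Pull out 2: since 223 ≡ 7 (mod 8), (2/223) = +1.
Reciprocity: 47 ≡ 3 and 223 ≡ 3 (mod 4), so (47/223) = −(223/47).
Reduce top mod 47: now compute (35/47).
Reciprocity: 35 ≡ 3 and 47 ≡ 3 (mod 4), so (35/47) = −(47/35).
Reduce top mod 35: now compute (12/35).
Pull out 2^2: since 35 ≡ 3 (mod 8), (2/35) = -1, so (2/35)^2 = +1.
Reciprocity: 3 ≡ 3 and 35 ≡ 3 (mod 4), so (3/35) = −(35/3).
Reduce top mod 3: now compute (2/3).
Pull out 2: since 3 ≡ 3 (mod 8), (2/3) = -1.
Reached (1/3) = 1. Collecting the sign flips along the way, the symbol is +1.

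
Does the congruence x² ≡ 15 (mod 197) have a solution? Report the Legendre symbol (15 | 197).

1

Reciprocity: 15 ≡ 3 and 197 ≡ 1 (mod 4), so (15/197) = +(197/15).
Reduce top mod 15: now compute (2/15).
Pull out 2: since 15 ≡ 7 (mod 8), (2/15) = +1.
Reached (1/15) = 1. Collecting the sign flips along the way, the symbol is +1.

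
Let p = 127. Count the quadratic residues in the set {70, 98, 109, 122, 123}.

(70/127) = +1 → QR.
(98/127) = +1 → QR.
(109/127) = -1 → non-residue.
(122/127) = +1 → QR.
(123/127) = -1 → non-residue.
Total quadratic residues among the 5: 3.

3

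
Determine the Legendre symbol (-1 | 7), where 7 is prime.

-1

Euler's criterion: (-1/7) ≡ 6^3 (mod 7).
6^2 ≡ 1 (mod 7)
6^3 = 6^(2+1) ≡ 6 (mod 7).
Result is 6 ≡ −1, so (-1/7) = −1.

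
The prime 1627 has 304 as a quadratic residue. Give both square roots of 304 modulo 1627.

280, 1347

Since 1627 ≡ 3 (mod 4), a square root of 304 is 304^((1627+1)/4) = 304^407 mod 1627.
Repeated squaring: 304^2≡1304, 304^4≡201, 304^8≡1353, 304^16≡234, 304^32≡1065, 304^64≡206, 304^128≡134, 304^256≡59 (mod 1627).
304^407 = 304^(256+128+16+4+2+1) ≡ 280 (mod 1627).
Check: 280² = 78400 ≡ 304 (mod 1627). The two roots are 280 and 1347.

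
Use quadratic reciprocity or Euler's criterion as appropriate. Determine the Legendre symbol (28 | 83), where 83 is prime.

1

Pull out 2^2: since 83 ≡ 3 (mod 8), (2/83) = -1, so (2/83)^2 = +1.
Reciprocity: 7 ≡ 3 and 83 ≡ 3 (mod 4), so (7/83) = −(83/7).
Reduce top mod 7: now compute (6/7).
Pull out 2: since 7 ≡ 7 (mod 8), (2/7) = +1.
Reciprocity: 3 ≡ 3 and 7 ≡ 3 (mod 4), so (3/7) = −(7/3).
Reduce top mod 3: now compute (1/3).
Reached (1/3) = 1. Collecting the sign flips along the way, the symbol is +1.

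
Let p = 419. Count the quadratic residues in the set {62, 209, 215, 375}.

4

(62/419) = +1 → QR.
(209/419) = +1 → QR.
(215/419) = +1 → QR.
(375/419) = +1 → QR.
Total quadratic residues among the 4: 4.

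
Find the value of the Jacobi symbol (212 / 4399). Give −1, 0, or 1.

Pull out 2^2: since 4399 ≡ 7 (mod 8), (2/4399) = +1, so (2/4399)^2 = +1.
Reciprocity: 53 ≡ 1 and 4399 ≡ 3 (mod 4), so (53/4399) = +(4399/53).
Reduce top mod 53: now compute (0/53).
Top reduces to 0: gcd > 1, so the symbol is 0.

0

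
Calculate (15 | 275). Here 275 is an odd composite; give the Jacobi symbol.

Reciprocity: 15 ≡ 3 and 275 ≡ 3 (mod 4), so (15/275) = −(275/15).
Reduce top mod 15: now compute (5/15).
Reciprocity: 5 ≡ 1 and 15 ≡ 3 (mod 4), so (5/15) = +(15/5).
Reduce top mod 5: now compute (0/5).
Top reduces to 0: gcd > 1, so the symbol is 0.

0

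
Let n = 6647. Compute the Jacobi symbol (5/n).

-1

Reciprocity: 5 ≡ 1 and 6647 ≡ 3 (mod 4), so (5/6647) = +(6647/5).
Reduce top mod 5: now compute (2/5).
Pull out 2: since 5 ≡ 5 (mod 8), (2/5) = -1.
Reached (1/5) = 1. Collecting the sign flips along the way, the symbol is -1.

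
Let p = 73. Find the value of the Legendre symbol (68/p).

Pull out 2^2: since 73 ≡ 1 (mod 8), (2/73) = +1, so (2/73)^2 = +1.
Reciprocity: 17 ≡ 1 and 73 ≡ 1 (mod 4), so (17/73) = +(73/17).
Reduce top mod 17: now compute (5/17).
Reciprocity: 5 ≡ 1 and 17 ≡ 1 (mod 4), so (5/17) = +(17/5).
Reduce top mod 5: now compute (2/5).
Pull out 2: since 5 ≡ 5 (mod 8), (2/5) = -1.
Reached (1/5) = 1. Collecting the sign flips along the way, the symbol is -1.

-1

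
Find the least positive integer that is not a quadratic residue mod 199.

3

(2/199) = +1, so 2 is a residue.
(3/199) = −1, so 3 is the smallest positive non-residue mod 199.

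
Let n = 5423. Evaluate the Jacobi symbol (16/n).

1

Pull out 2^4: since 5423 ≡ 7 (mod 8), (2/5423) = +1, so (2/5423)^4 = +1.
Reached (1/5423) = 1. Collecting the sign flips along the way, the symbol is +1.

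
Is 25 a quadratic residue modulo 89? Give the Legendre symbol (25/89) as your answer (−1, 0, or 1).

Reciprocity: 25 ≡ 1 and 89 ≡ 1 (mod 4), so (25/89) = +(89/25).
Reduce top mod 25: now compute (14/25).
Pull out 2: since 25 ≡ 1 (mod 8), (2/25) = +1.
Reciprocity: 7 ≡ 3 and 25 ≡ 1 (mod 4), so (7/25) = +(25/7).
Reduce top mod 7: now compute (4/7).
Pull out 2^2: since 7 ≡ 7 (mod 8), (2/7) = +1, so (2/7)^2 = +1.
Reached (1/7) = 1. Collecting the sign flips along the way, the symbol is +1.

1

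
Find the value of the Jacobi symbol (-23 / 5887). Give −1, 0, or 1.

First reduce: -23 ≡ 5864 (mod 5887).
Pull out 2^3: since 5887 ≡ 7 (mod 8), (2/5887) = +1, so (2/5887)^3 = +1.
Reciprocity: 733 ≡ 1 and 5887 ≡ 3 (mod 4), so (733/5887) = +(5887/733).
Reduce top mod 733: now compute (23/733).
Reciprocity: 23 ≡ 3 and 733 ≡ 1 (mod 4), so (23/733) = +(733/23).
Reduce top mod 23: now compute (20/23).
Pull out 2^2: since 23 ≡ 7 (mod 8), (2/23) = +1, so (2/23)^2 = +1.
Reciprocity: 5 ≡ 1 and 23 ≡ 3 (mod 4), so (5/23) = +(23/5).
Reduce top mod 5: now compute (3/5).
Reciprocity: 3 ≡ 3 and 5 ≡ 1 (mod 4), so (3/5) = +(5/3).
Reduce top mod 3: now compute (2/3).
Pull out 2: since 3 ≡ 3 (mod 8), (2/3) = -1.
Reached (1/3) = 1. Collecting the sign flips along the way, the symbol is -1.

-1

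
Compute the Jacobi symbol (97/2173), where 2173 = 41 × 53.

Reciprocity: 97 ≡ 1 and 2173 ≡ 1 (mod 4), so (97/2173) = +(2173/97).
Reduce top mod 97: now compute (39/97).
Reciprocity: 39 ≡ 3 and 97 ≡ 1 (mod 4), so (39/97) = +(97/39).
Reduce top mod 39: now compute (19/39).
Reciprocity: 19 ≡ 3 and 39 ≡ 3 (mod 4), so (19/39) = −(39/19).
Reduce top mod 19: now compute (1/19).
Reached (1/19) = 1. Collecting the sign flips along the way, the symbol is -1.

-1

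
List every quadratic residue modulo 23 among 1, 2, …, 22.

1, 2, 3, 4, 6, 8, 9, 12, 13, 16, 18

Square k = 1,…,11 (k and 23−k give the same square):
1²=1, 2²=4, 3²=9, 4²=16, 5²≡2, 6²≡13, 7²≡3, 8²≡18, 9²≡12, 10²≡8, 11²≡6 (mod 23).
So the quadratic residues mod 23 are {1, 2, 3, 4, 6, 8, 9, 12, 13, 16, 18}.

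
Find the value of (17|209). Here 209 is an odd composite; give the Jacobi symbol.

-1

Reciprocity: 17 ≡ 1 and 209 ≡ 1 (mod 4), so (17/209) = +(209/17).
Reduce top mod 17: now compute (5/17).
Reciprocity: 5 ≡ 1 and 17 ≡ 1 (mod 4), so (5/17) = +(17/5).
Reduce top mod 5: now compute (2/5).
Pull out 2: since 5 ≡ 5 (mod 8), (2/5) = -1.
Reached (1/5) = 1. Collecting the sign flips along the way, the symbol is -1.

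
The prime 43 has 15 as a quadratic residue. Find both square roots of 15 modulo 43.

Since 43 ≡ 3 (mod 4), a square root of 15 is 15^((43+1)/4) = 15^11 mod 43.
Repeated squaring: 15^2≡10, 15^4≡14, 15^8≡24 (mod 43).
15^11 = 15^(8+2+1) ≡ 31 (mod 43).
Check: 31² = 961 ≡ 15 (mod 43). The two roots are 12 and 31.

12, 31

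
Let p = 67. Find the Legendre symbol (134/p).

0

First reduce: 134 ≡ 0 (mod 67).
Top reduces to 0: gcd > 1, so the symbol is 0.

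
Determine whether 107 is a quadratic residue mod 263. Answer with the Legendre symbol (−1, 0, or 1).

-1

Euler's criterion: (107/263) ≡ 107^131 (mod 263).
107^2 ≡ 140 (mod 263)
107^4 ≡ 138 (mod 263)
107^8 ≡ 108 (mod 263)
107^16 ≡ 92 (mod 263)
107^32 ≡ 48 (mod 263)
107^64 ≡ 200 (mod 263)
107^128 ≡ 24 (mod 263)
107^131 = 107^(128+2+1) ≡ 262 (mod 263).
Result is 262 ≡ −1, so (107/263) = −1.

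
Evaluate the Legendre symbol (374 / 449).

-1

Pull out 2: since 449 ≡ 1 (mod 8), (2/449) = +1.
Reciprocity: 187 ≡ 3 and 449 ≡ 1 (mod 4), so (187/449) = +(449/187).
Reduce top mod 187: now compute (75/187).
Reciprocity: 75 ≡ 3 and 187 ≡ 3 (mod 4), so (75/187) = −(187/75).
Reduce top mod 75: now compute (37/75).
Reciprocity: 37 ≡ 1 and 75 ≡ 3 (mod 4), so (37/75) = +(75/37).
Reduce top mod 37: now compute (1/37).
Reached (1/37) = 1. Collecting the sign flips along the way, the symbol is -1.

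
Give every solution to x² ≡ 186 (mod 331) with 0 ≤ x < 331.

Since 331 ≡ 3 (mod 4), a square root of 186 is 186^((331+1)/4) = 186^83 mod 331.
Repeated squaring: 186^2≡172, 186^4≡125, 186^8≡68, 186^16≡321, 186^32≡100, 186^64≡70 (mod 331).
186^83 = 186^(64+16+2+1) ≡ 67 (mod 331).
Check: 67² = 4489 ≡ 186 (mod 331). The two roots are 67 and 264.

67, 264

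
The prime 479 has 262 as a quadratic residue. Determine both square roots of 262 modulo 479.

Since 479 ≡ 3 (mod 4), a square root of 262 is 262^((479+1)/4) = 262^120 mod 479.
Repeated squaring: 262^2≡147, 262^4≡54, 262^8≡42, 262^16≡327, 262^32≡112, 262^64≡90 (mod 479).
262^120 = 262^(64+32+16+8) ≡ 56 (mod 479).
Check: 56² = 3136 ≡ 262 (mod 479). The two roots are 56 and 423.

56, 423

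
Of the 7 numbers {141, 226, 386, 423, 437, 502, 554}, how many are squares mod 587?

5

(141/587) = +1 → QR.
(226/587) = -1 → non-residue.
(386/587) = -1 → non-residue.
(423/587) = +1 → QR.
(437/587) = +1 → QR.
(502/587) = +1 → QR.
(554/587) = +1 → QR.
Total quadratic residues among the 7: 5.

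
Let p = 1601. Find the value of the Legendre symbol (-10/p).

First reduce: -10 ≡ 1591 (mod 1601).
Reciprocity: 1591 ≡ 3 and 1601 ≡ 1 (mod 4), so (1591/1601) = +(1601/1591).
Reduce top mod 1591: now compute (10/1591).
Pull out 2: since 1591 ≡ 7 (mod 8), (2/1591) = +1.
Reciprocity: 5 ≡ 1 and 1591 ≡ 3 (mod 4), so (5/1591) = +(1591/5).
Reduce top mod 5: now compute (1/5).
Reached (1/5) = 1. Collecting the sign flips along the way, the symbol is +1.

1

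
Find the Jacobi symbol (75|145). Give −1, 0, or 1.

Reciprocity: 75 ≡ 3 and 145 ≡ 1 (mod 4), so (75/145) = +(145/75).
Reduce top mod 75: now compute (70/75).
Pull out 2: since 75 ≡ 3 (mod 8), (2/75) = -1.
Reciprocity: 35 ≡ 3 and 75 ≡ 3 (mod 4), so (35/75) = −(75/35).
Reduce top mod 35: now compute (5/35).
Reciprocity: 5 ≡ 1 and 35 ≡ 3 (mod 4), so (5/35) = +(35/5).
Reduce top mod 5: now compute (0/5).
Top reduces to 0: gcd > 1, so the symbol is 0.

0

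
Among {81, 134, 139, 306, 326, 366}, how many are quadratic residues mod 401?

2

(81/401) = +1 → QR.
(134/401) = -1 → non-residue.
(139/401) = -1 → non-residue.
(306/401) = -1 → non-residue.
(326/401) = -1 → non-residue.
(366/401) = +1 → QR.
Total quadratic residues among the 6: 2.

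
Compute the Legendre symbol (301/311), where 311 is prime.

Reciprocity: 301 ≡ 1 and 311 ≡ 3 (mod 4), so (301/311) = +(311/301).
Reduce top mod 301: now compute (10/301).
Pull out 2: since 301 ≡ 5 (mod 8), (2/301) = -1.
Reciprocity: 5 ≡ 1 and 301 ≡ 1 (mod 4), so (5/301) = +(301/5).
Reduce top mod 5: now compute (1/5).
Reached (1/5) = 1. Collecting the sign flips along the way, the symbol is -1.

-1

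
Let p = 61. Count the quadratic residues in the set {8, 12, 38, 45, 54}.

(8/61) = -1 → non-residue.
(12/61) = +1 → QR.
(38/61) = -1 → non-residue.
(45/61) = +1 → QR.
(54/61) = -1 → non-residue.
Total quadratic residues among the 5: 2.

2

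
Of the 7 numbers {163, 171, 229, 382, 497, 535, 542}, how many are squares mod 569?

(163/569) = -1 → non-residue.
(171/569) = -1 → non-residue.
(229/569) = +1 → QR.
(382/569) = -1 → non-residue.
(497/569) = +1 → QR.
(535/569) = +1 → QR.
(542/569) = -1 → non-residue.
Total quadratic residues among the 7: 3.

3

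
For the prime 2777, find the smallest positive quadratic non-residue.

3

(2/2777) = +1, so 2 is a residue.
(3/2777) = −1, so 3 is the smallest positive non-residue mod 2777.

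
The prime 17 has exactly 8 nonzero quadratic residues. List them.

Square k = 1,…,8 (k and 17−k give the same square):
1²=1, 2²=4, 3²=9, 4²=16, 5²≡8, 6²≡2, 7²≡15, 8²≡13 (mod 17).
So the quadratic residues mod 17 are {1, 2, 4, 8, 9, 13, 15, 16}.

1,2,4,8,9,13,15,16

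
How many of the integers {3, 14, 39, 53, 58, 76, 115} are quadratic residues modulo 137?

4

(3/137) = -1 → non-residue.
(14/137) = +1 → QR.
(39/137) = +1 → QR.
(53/137) = -1 → non-residue.
(58/137) = -1 → non-residue.
(76/137) = +1 → QR.
(115/137) = +1 → QR.
Total quadratic residues among the 7: 4.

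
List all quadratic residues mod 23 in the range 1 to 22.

1,2,3,4,6,8,9,12,13,16,18

Square k = 1,…,11 (k and 23−k give the same square):
1²=1, 2²=4, 3²=9, 4²=16, 5²≡2, 6²≡13, 7²≡3, 8²≡18, 9²≡12, 10²≡8, 11²≡6 (mod 23).
So the quadratic residues mod 23 are {1, 2, 3, 4, 6, 8, 9, 12, 13, 16, 18}.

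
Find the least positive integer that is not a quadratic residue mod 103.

3

(2/103) = +1, so 2 is a residue.
(3/103) = −1, so 3 is the smallest positive non-residue mod 103.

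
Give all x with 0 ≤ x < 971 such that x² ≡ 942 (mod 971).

Since 971 ≡ 3 (mod 4), a square root of 942 is 942^((971+1)/4) = 942^243 mod 971.
Repeated squaring: 942^2≡841, 942^4≡393, 942^8≡60, 942^16≡687, 942^32≡63, 942^64≡85, 942^128≡428 (mod 971).
942^243 = 942^(128+64+32+16+2+1) ≡ 310 (mod 971).
Check: 310² = 96100 ≡ 942 (mod 971). The two roots are 310 and 661.

310, 661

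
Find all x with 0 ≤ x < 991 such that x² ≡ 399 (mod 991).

149, 842

Since 991 ≡ 3 (mod 4), a square root of 399 is 399^((991+1)/4) = 399^248 mod 991.
Repeated squaring: 399^2≡641, 399^4≡607, 399^8≡788, 399^16≡578, 399^32≡117, 399^64≡806, 399^128≡531 (mod 991).
399^248 = 399^(128+64+32+16+8) ≡ 842 (mod 991).
Check: 842² = 708964 ≡ 399 (mod 991). The two roots are 149 and 842.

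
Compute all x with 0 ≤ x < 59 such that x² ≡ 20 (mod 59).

16, 43

Since 59 ≡ 3 (mod 4), a square root of 20 is 20^((59+1)/4) = 20^15 mod 59.
Repeated squaring: 20^2≡46, 20^4≡51, 20^8≡5 (mod 59).
20^15 = 20^(8+4+2+1) ≡ 16 (mod 59).
Check: 16² = 256 ≡ 20 (mod 59). The two roots are 16 and 43.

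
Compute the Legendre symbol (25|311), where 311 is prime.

Euler's criterion: (25/311) ≡ 25^155 (mod 311).
25^2 ≡ 3 (mod 311)
25^4 ≡ 9 (mod 311)
25^8 ≡ 81 (mod 311)
25^16 ≡ 30 (mod 311)
25^32 ≡ 278 (mod 311)
25^64 ≡ 156 (mod 311)
25^128 ≡ 78 (mod 311)
25^155 = 25^(128+16+8+2+1) ≡ 1 (mod 311).
Result is 1, so (25/311) = 1.

1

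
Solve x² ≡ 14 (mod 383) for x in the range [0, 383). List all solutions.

Since 383 ≡ 3 (mod 4), a square root of 14 is 14^((383+1)/4) = 14^96 mod 383.
Repeated squaring: 14^2≡196, 14^4≡116, 14^8≡51, 14^16≡303, 14^32≡272, 14^64≡65 (mod 383).
14^96 = 14^(64+32) ≡ 62 (mod 383).
Check: 62² = 3844 ≡ 14 (mod 383). The two roots are 62 and 321.

62, 321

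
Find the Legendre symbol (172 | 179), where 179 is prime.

1

Euler's criterion: (172/179) ≡ 172^89 (mod 179).
172^2 ≡ 49 (mod 179)
172^4 ≡ 74 (mod 179)
172^8 ≡ 106 (mod 179)
172^16 ≡ 138 (mod 179)
172^32 ≡ 70 (mod 179)
172^64 ≡ 67 (mod 179)
172^89 = 172^(64+16+8+1) ≡ 1 (mod 179).
Result is 1, so (172/179) = 1.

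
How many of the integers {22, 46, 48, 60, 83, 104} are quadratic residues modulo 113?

4

(22/113) = +1 → QR.
(46/113) = -1 → non-residue.
(48/113) = -1 → non-residue.
(60/113) = +1 → QR.
(83/113) = +1 → QR.
(104/113) = +1 → QR.
Total quadratic residues among the 6: 4.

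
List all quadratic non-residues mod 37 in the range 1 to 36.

Square k = 1,…,18 (k and 37−k give the same square):
1²=1, 2²=4, 3²=9, 4²=16, 5²=25, 6²=36, 7²≡12, 8²≡27, 9²≡7, 10²≡26, 11²≡10, 12²≡33, 13²≡21, 14²≡11, 15²≡3, 16²≡34, 17²≡30, 18²≡28 (mod 37).
The residues are {1, 3, 4, 7, 9, 10, 11, 12, 16, 21, 25, 26, 27, 28, 30, 33, 34, 36}; the non-residues are the remaining 18 nonzero classes.

2, 5, 6, 8, 13, 14, 15, 17, 18, 19, 20, 22, 23, 24, 29, 31, 32, 35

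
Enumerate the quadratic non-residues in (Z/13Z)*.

2 5 6 7 8 11

Square k = 1,…,6 (k and 13−k give the same square):
1²=1, 2²=4, 3²=9, 4²≡3, 5²≡12, 6²≡10 (mod 13).
The residues are {1, 3, 4, 9, 10, 12}; the non-residues are the remaining 6 nonzero classes.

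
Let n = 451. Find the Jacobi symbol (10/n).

Pull out 2: since 451 ≡ 3 (mod 8), (2/451) = -1.
Reciprocity: 5 ≡ 1 and 451 ≡ 3 (mod 4), so (5/451) = +(451/5).
Reduce top mod 5: now compute (1/5).
Reached (1/5) = 1. Collecting the sign flips along the way, the symbol is -1.

-1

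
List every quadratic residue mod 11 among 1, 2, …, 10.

1, 3, 4, 5, 9

Square k = 1,…,5 (k and 11−k give the same square):
1²=1, 2²=4, 3²=9, 4²≡5, 5²≡3 (mod 11).
So the quadratic residues mod 11 are {1, 3, 4, 5, 9}.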